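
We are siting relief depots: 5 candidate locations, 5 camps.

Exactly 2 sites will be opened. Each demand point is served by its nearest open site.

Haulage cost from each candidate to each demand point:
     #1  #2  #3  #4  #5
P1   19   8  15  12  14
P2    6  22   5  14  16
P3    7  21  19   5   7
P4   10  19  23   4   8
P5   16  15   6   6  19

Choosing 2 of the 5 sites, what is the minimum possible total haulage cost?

Open {P3, P5}.
  #1→P3 7, #2→P5 15, #3→P5 6, #4→P3 5, #5→P3 7  ⇒ total 40.
Compare {P1, P3}: total 42.
Compare {P2, P4}: total 42.
No size-2 selection does better; minimum is 40.

40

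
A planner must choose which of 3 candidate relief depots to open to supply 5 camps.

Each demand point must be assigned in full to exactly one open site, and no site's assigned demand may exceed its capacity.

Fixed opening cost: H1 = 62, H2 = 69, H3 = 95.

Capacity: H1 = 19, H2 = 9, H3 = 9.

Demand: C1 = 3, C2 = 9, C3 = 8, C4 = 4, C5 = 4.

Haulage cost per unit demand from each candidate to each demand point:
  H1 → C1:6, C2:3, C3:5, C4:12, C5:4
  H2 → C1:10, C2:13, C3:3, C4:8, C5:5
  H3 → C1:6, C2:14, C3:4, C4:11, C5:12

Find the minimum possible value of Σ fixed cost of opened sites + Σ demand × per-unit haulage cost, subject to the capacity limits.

Open {H1, H2, H3}; cheapest assignment that respects the capacities:
  H1 (cap 19, load 16): C1, C2, C5 — cost 3×6 + 9×3 + 4×4 = 61
  H2 (cap 9, load 4): C4 — cost 4×8 = 32
  H3 (cap 9, load 8): C3 — cost 8×4 = 32
  Shipping 125, fixed 226 → total 351.
  Any other capacity-feasible assignment to {H1, H2, H3} ships for at least 125.
Compare {H1, H2}: its best feasible assignment gives total 370.
Compare {H1, H3}: its best feasible assignment gives total 405.
Every other set of open sites that can feasibly serve all demand totals ≥ 370 even under its best assignment. Minimum: 351.

351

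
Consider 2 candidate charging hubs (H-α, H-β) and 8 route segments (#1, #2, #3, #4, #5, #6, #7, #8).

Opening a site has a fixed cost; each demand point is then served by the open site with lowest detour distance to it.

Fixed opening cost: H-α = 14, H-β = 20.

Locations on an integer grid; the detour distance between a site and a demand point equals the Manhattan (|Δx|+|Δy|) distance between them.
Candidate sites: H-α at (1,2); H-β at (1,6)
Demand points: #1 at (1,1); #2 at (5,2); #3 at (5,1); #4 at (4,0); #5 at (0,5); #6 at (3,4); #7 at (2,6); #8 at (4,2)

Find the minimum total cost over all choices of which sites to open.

Open {H-α}: assign each demand point to its cheapest open site.
  #1→H-α 1, #2→H-α 4, #3→H-α 5, #4→H-α 5, #5→H-α 4, #6→H-α 4, #7→H-α 5, #8→H-α 3
  detour distance 31, fixed 14 → total 45.
Compare {H-α, H-β}: detour distance 25 + fixed 34 = 59.
Compare {H-β}: detour distance 45 + fixed 20 = 65.

45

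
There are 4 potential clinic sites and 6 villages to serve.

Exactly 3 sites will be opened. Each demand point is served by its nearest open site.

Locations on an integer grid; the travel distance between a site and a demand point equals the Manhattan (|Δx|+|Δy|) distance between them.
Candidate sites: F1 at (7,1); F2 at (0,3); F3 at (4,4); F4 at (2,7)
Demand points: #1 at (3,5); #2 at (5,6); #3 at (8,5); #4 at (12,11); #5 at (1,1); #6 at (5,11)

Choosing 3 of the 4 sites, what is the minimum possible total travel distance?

Open {F2, F3, F4}.
  #1→F3 2, #2→F3 3, #3→F3 5, #4→F4 14, #5→F2 3, #6→F4 7  ⇒ total 34.
Compare {F1, F2, F3}: total 36.
Compare {F1, F2, F4}: total 36.
No size-3 selection does better; minimum is 34.

34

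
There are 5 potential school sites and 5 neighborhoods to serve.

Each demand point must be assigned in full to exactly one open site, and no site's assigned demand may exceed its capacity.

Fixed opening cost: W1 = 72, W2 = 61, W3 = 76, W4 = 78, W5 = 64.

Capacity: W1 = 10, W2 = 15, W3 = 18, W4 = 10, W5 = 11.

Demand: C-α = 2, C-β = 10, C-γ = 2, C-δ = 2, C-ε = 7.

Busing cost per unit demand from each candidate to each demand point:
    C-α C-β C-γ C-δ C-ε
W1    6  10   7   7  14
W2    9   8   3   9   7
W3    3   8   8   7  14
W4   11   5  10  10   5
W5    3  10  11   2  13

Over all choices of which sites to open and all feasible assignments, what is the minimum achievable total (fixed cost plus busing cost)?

Open {W2, W4}; cheapest assignment that respects the capacities:
  W2 (cap 15, load 13): C-α, C-γ, C-δ, C-ε — cost 2×9 + 2×3 + 2×9 + 7×7 = 91
  W4 (cap 10, load 10): C-β — cost 10×5 = 50
  Shipping 141, fixed 139 → total 280.
  Any other capacity-feasible assignment to {W2, W4} ships for at least 141.
Compare {W2, W3}: its best feasible assignment gives total 292.
Compare {W3, W4}: its best feasible assignment gives total 305.
Every other set of open sites that can feasibly serve all demand totals ≥ 292 even under its best assignment. Minimum: 280.

280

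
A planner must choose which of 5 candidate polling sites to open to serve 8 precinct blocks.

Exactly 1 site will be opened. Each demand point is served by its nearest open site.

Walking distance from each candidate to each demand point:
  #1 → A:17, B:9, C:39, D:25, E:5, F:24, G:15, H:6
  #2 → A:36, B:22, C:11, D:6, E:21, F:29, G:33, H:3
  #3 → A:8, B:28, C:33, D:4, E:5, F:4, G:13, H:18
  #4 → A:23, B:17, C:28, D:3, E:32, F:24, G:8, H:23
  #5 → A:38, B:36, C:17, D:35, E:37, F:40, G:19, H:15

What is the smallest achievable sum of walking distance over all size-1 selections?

Open {#3}.
  A→#3 8, B→#3 28, C→#3 33, D→#3 4, E→#3 5, F→#3 4, G→#3 13, H→#3 18  ⇒ total 113.
Compare {#1}: total 140.
Compare {#4}: total 158.
No size-1 selection does better; minimum is 113.

113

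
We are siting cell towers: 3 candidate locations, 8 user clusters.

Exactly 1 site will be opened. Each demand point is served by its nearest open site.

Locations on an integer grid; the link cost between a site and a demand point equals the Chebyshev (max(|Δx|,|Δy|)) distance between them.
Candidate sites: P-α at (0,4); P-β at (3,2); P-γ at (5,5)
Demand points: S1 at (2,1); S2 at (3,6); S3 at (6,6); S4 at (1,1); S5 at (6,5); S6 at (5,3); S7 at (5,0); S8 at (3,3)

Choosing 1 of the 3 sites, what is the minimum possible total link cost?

Open {P-β}.
  S1→P-β 1, S2→P-β 4, S3→P-β 4, S4→P-β 2, S5→P-β 3, S6→P-β 2, S7→P-β 2, S8→P-β 1  ⇒ total 19.
Compare {P-γ}: total 21.
Compare {P-α}: total 34.

19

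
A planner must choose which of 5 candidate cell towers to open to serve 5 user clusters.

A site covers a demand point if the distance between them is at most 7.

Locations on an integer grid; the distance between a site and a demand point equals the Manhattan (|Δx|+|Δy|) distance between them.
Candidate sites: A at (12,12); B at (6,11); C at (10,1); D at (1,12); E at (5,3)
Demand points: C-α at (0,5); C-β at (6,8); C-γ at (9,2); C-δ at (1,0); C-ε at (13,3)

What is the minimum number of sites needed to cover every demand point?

2

Coverage sets (demand points within 7 of each site):
  A: {}
  B: {C-β}
  C: {C-γ, C-ε}
  D: {}
  E: {C-α, C-β, C-γ, C-δ}
No single site covers all 5 demand points.
But {C, E} covers everything, so the minimum is 2.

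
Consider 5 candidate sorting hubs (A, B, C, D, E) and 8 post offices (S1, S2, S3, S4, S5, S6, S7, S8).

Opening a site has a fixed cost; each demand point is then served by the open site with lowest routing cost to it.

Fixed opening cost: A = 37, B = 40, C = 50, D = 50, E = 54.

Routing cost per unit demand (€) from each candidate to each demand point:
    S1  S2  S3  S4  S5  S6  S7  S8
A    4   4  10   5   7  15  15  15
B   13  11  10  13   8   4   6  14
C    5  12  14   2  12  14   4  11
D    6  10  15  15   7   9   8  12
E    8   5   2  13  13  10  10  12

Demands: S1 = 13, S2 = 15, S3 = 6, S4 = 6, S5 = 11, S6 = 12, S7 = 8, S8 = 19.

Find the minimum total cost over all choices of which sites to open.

677

Open {A, B, C}: assign each demand point to its cheapest open site.
  S1→A 13×4=52, S2→A 15×4=60, S3→A 6×10=60, S4→C 6×2=12, S5→A 11×7=77, S6→B 12×4=48, S7→C 8×4=32, S8→C 19×11=209
  routing cost 550, fixed 127 → total 677.
Compare {A, B, C, E}: routing cost 502 + fixed 181 = 683.
Compare {B, C, E}: routing cost 541 + fixed 144 = 685.
Compare {A, B, E}: routing cost 555 + fixed 131 = 686.
All other subsets cost ≥ 683. Minimum total cost: 677.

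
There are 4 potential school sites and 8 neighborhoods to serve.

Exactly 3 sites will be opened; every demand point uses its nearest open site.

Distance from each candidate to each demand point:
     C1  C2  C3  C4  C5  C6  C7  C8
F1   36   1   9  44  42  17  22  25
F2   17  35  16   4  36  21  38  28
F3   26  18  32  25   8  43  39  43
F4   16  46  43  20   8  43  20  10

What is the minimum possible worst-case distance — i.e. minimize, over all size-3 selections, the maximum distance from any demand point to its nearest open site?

20

Open {F1, F2, F4}.
  Farthest demand point is C7 at distance 20 (to F4); all others are ≤ 20.
With {F1, F3, F4} the worst case is 20.
With {F2, F3, F4} the worst case is 21.
No size-3 selection achieves below 20.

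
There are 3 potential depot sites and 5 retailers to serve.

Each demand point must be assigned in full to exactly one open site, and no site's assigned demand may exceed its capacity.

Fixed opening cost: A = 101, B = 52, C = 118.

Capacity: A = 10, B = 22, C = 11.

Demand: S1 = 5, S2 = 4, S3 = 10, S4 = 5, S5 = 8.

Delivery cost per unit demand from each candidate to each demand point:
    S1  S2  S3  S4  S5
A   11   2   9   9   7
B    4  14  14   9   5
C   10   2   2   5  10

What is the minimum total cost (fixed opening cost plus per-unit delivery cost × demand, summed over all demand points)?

351

Open {B, C}; cheapest assignment that respects the capacities:
  B (cap 22, load 22): S1, S2, S4, S5 — cost 5×4 + 4×14 + 5×9 + 8×5 = 161
  C (cap 11, load 10): S3 — cost 10×2 = 20
  Shipping 181, fixed 170 → total 351.
  Any other capacity-feasible assignment to {B, C} ships for at least 181.
Compare {A, B}: its best feasible assignment gives total 404.
Compare {A, B, C}: its best feasible assignment gives total 404.
Every other set of open sites that can feasibly serve all demand totals ≥ 404 even under its best assignment. Minimum: 351.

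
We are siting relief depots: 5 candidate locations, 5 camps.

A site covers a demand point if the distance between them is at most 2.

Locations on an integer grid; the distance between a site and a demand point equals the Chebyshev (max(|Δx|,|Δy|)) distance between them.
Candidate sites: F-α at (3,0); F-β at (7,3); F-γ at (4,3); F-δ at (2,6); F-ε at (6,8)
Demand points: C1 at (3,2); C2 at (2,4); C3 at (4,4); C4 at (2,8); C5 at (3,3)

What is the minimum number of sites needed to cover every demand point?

Coverage sets (demand points within 2 of each site):
  F-α: {C1}
  F-β: {}
  F-γ: {C1, C2, C3, C5}
  F-δ: {C2, C3, C4}
  F-ε: {}
No single site covers all 5 demand points.
But {F-γ, F-δ} covers everything, so the minimum is 2.

2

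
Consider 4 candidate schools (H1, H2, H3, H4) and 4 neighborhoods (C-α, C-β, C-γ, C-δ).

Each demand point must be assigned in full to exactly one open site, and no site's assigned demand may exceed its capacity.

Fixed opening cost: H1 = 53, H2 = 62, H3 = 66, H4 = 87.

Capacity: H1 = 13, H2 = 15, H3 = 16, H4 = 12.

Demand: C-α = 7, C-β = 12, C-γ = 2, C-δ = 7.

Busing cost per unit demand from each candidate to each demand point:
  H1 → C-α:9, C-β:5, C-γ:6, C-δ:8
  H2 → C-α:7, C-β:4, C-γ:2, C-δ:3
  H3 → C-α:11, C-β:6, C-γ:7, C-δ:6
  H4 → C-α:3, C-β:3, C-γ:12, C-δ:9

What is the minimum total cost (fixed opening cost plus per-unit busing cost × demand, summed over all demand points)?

284

Open {H2, H3}; cheapest assignment that respects the capacities:
  H2 (cap 15, load 14): C-α, C-δ — cost 7×7 + 7×3 = 70
  H3 (cap 16, load 14): C-β, C-γ — cost 12×6 + 2×7 = 86
  Shipping 156, fixed 128 → total 284.
  Any other capacity-feasible assignment to {H2, H3} ships for at least 156.
Compare {H1, H2, H4}: its best feasible assignment gives total 308.
Compare {H1, H3}: its best feasible assignment gives total 312.
Every other set of open sites that can feasibly serve all demand totals ≥ 308 even under its best assignment. Minimum: 284.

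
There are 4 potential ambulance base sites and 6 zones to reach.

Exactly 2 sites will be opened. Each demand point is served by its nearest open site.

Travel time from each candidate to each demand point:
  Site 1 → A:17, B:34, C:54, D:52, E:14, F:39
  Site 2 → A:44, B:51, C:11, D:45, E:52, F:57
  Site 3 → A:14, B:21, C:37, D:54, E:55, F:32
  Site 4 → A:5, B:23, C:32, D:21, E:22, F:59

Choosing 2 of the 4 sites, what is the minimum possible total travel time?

Open {Site 3, Site 4}.
  A→Site 4 5, B→Site 3 21, C→Site 4 32, D→Site 4 21, E→Site 4 22, F→Site 3 32  ⇒ total 133.
Compare {Site 1, Site 4}: total 134.
Compare {Site 2, Site 4}: total 139.
No size-2 selection does better; minimum is 133.

133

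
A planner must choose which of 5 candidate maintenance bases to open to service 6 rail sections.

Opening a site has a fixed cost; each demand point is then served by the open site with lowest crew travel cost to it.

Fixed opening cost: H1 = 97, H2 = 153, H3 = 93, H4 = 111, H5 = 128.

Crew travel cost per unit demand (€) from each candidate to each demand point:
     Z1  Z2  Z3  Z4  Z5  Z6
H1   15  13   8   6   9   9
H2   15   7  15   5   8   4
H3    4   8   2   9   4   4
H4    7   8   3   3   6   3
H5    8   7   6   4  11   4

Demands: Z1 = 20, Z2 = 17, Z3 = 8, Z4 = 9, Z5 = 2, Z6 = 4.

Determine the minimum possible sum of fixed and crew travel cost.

430

Open {H3}: assign each demand point to its cheapest open site.
  Z1→H3 20×4=80, Z2→H3 17×8=136, Z3→H3 8×2=16, Z4→H3 9×9=81, Z5→H3 2×4=8, Z6→H3 4×4=16
  crew travel cost 337, fixed 93 → total 430.
Compare {H4}: crew travel cost 351 + fixed 111 = 462.
Compare {H3, H4}: crew travel cost 279 + fixed 204 = 483.
Compare {H3, H5}: crew travel cost 275 + fixed 221 = 496.
All other subsets cost ≥ 462. Minimum total cost: 430.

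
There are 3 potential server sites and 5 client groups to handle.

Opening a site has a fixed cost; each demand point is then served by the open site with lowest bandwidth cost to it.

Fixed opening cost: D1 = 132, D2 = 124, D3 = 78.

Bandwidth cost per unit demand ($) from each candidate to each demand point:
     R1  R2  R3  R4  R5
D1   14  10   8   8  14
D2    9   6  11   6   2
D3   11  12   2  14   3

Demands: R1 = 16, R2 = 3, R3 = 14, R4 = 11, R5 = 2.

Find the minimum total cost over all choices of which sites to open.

462

Open {D2, D3}: assign each demand point to its cheapest open site.
  R1→D2 16×9=144, R2→D2 3×6=18, R3→D3 14×2=28, R4→D2 11×6=66, R5→D2 2×2=4
  bandwidth cost 260, fixed 202 → total 462.
Compare {D3}: bandwidth cost 400 + fixed 78 = 478.
Compare {D2}: bandwidth cost 386 + fixed 124 = 510.
Compare {D1, D3}: bandwidth cost 328 + fixed 210 = 538.
All other subsets cost ≥ 478. Minimum total cost: 462.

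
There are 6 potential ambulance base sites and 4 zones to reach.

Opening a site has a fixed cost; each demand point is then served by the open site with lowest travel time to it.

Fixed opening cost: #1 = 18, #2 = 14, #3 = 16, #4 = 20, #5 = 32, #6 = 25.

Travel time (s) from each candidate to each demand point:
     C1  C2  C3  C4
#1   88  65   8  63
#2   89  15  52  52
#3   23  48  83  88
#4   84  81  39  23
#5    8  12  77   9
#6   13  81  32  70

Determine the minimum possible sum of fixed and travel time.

87

Open {#1, #5}: assign each demand point to its cheapest open site.
  C1→#5 8, C2→#5 12, C3→#1 8, C4→#5 9
  travel time 37, fixed 50 → total 87.
Compare {#1, #2, #5}: travel time 37 + fixed 64 = 101.
Compare {#1, #3, #5}: travel time 37 + fixed 66 = 103.
Compare {#1, #4, #5}: travel time 37 + fixed 70 = 107.
All other subsets cost ≥ 101. Minimum total cost: 87.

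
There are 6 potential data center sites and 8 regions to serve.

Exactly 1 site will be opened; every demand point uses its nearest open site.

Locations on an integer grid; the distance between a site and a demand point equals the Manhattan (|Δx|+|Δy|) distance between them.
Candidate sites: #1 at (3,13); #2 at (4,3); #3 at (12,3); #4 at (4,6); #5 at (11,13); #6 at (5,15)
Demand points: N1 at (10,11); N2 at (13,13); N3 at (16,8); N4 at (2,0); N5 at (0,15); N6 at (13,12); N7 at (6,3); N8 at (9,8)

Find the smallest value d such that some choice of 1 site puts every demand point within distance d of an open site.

Open {#4}.
  Farthest demand point is N2 at distance 16 (to #4); all others are ≤ 16.
With {#1} the worst case is 18.
With {#6} the worst case is 18.
No size-1 selection achieves below 16.

16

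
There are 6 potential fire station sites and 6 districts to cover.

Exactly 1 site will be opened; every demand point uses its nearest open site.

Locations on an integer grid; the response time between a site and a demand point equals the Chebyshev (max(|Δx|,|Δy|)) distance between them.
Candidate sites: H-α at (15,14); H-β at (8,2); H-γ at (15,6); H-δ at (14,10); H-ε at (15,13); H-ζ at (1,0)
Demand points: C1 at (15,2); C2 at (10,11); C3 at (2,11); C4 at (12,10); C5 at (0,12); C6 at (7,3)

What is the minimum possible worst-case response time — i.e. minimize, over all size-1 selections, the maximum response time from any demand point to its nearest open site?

10

Open {H-β}.
  Farthest demand point is C5 at response time 10 (to H-β); all others are ≤ 10.
With {H-δ} the worst case is 14.
With {H-ζ} the worst case is 14.
No size-1 selection achieves below 10.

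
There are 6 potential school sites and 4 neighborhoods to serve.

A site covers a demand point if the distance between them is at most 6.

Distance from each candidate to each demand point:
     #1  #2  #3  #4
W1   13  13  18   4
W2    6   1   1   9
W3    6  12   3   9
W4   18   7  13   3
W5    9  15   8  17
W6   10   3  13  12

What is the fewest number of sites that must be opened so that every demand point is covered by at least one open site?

Coverage sets (demand points within 6 of each site):
  W1: {#4}
  W2: {#1, #2, #3}
  W3: {#1, #3}
  W4: {#4}
  W5: {}
  W6: {#2}
No single site covers all 4 demand points.
But {W1, W2} covers everything, so the minimum is 2.

2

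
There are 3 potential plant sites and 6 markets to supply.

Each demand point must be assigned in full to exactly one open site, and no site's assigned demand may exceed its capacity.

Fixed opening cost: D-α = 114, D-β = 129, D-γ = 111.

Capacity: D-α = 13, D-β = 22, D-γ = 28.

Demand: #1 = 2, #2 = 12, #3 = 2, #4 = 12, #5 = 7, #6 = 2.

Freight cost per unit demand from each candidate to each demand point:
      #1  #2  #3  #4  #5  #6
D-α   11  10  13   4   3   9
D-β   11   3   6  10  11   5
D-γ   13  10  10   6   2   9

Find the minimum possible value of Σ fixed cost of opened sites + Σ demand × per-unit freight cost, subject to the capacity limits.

406

Open {D-β, D-γ}; cheapest assignment that respects the capacities:
  D-β (cap 22, load 18): #1, #2, #3, #6 — cost 2×11 + 12×3 + 2×6 + 2×5 = 80
  D-γ (cap 28, load 19): #4, #5 — cost 12×6 + 7×2 = 86
  Shipping 166, fixed 240 → total 406.
  Any other capacity-feasible assignment to {D-β, D-γ} ships for at least 166.
Compare {D-α, D-γ}: its best feasible assignment gives total 471.
Compare {D-α, D-β, D-γ}: its best feasible assignment gives total 496.
Every other set of open sites that can feasibly serve all demand totals ≥ 471 even under its best assignment. Minimum: 406.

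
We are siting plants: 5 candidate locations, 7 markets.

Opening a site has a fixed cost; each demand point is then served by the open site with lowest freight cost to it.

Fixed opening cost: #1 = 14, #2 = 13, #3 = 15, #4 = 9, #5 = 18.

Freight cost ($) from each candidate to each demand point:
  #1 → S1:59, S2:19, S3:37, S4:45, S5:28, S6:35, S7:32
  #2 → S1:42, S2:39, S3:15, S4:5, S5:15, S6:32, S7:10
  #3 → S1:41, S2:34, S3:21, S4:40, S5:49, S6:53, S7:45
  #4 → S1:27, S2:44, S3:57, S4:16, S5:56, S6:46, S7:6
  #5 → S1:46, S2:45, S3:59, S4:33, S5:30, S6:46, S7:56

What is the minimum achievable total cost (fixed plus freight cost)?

155

Open {#1, #2, #4}: assign each demand point to its cheapest open site.
  S1→#4 27, S2→#1 19, S3→#2 15, S4→#2 5, S5→#2 15, S6→#2 32, S7→#4 6
  freight cost 119, fixed 36 → total 155.
Compare {#2, #4}: freight cost 139 + fixed 22 = 161.
Compare {#1, #2}: freight cost 138 + fixed 27 = 165.
Compare {#1, #2, #3, #4}: freight cost 119 + fixed 51 = 170.
All other subsets cost ≥ 161. Minimum total cost: 155.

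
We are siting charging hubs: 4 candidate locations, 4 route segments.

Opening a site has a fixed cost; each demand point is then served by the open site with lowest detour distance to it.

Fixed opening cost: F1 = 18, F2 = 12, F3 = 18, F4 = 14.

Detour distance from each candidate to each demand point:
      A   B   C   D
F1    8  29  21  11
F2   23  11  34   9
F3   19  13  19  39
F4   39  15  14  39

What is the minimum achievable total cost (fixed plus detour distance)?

79

Open {F1, F2}: assign each demand point to its cheapest open site.
  A→F1 8, B→F2 11, C→F1 21, D→F2 9
  detour distance 49, fixed 30 → total 79.
Compare {F1, F4}: detour distance 48 + fixed 32 = 80.
Compare {F2, F4}: detour distance 57 + fixed 26 = 83.
Compare {F1, F2, F4}: detour distance 42 + fixed 44 = 86.
All other subsets cost ≥ 80. Minimum total cost: 79.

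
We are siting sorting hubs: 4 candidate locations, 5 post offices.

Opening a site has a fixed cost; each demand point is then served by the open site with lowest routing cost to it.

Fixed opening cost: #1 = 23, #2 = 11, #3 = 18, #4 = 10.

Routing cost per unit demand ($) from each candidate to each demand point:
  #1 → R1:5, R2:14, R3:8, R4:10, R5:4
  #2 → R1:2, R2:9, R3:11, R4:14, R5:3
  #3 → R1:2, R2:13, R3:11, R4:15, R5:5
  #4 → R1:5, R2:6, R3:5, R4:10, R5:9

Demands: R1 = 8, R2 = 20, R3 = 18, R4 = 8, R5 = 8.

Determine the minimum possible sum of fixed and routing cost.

Open {#2, #4}: assign each demand point to its cheapest open site.
  R1→#2 8×2=16, R2→#4 20×6=120, R3→#4 18×5=90, R4→#4 8×10=80, R5→#2 8×3=24
  routing cost 330, fixed 21 → total 351.
Compare {#2, #3, #4}: routing cost 330 + fixed 39 = 369.
Compare {#3, #4}: routing cost 346 + fixed 28 = 374.
Compare {#1, #2, #4}: routing cost 330 + fixed 44 = 374.
All other subsets cost ≥ 369. Minimum total cost: 351.

351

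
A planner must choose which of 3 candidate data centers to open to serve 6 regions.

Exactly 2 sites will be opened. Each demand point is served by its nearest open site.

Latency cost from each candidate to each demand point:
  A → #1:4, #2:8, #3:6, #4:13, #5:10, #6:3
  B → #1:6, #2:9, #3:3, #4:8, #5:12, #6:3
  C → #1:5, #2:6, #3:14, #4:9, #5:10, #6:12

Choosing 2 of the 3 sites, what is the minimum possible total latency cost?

Open {B, C}.
  #1→C 5, #2→C 6, #3→B 3, #4→B 8, #5→C 10, #6→B 3  ⇒ total 35.
Compare {A, B}: total 36.
Compare {A, C}: total 38.

35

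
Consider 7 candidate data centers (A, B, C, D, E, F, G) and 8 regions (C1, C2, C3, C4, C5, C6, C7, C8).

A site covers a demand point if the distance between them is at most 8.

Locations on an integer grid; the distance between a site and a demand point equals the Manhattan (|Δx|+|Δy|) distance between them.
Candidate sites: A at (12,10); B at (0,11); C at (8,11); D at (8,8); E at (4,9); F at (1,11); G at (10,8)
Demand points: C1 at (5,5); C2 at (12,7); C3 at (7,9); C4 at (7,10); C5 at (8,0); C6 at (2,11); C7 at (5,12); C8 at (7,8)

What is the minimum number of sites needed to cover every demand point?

Coverage sets (demand points within 8 of each site):
  A: {C2, C3, C4, C8}
  B: {C4, C6, C7}
  C: {C2, C3, C4, C6, C7, C8}
  D: {C1, C2, C3, C4, C5, C7, C8}
  E: {C1, C3, C4, C6, C7, C8}
  F: {C3, C4, C6, C7}
  G: {C1, C2, C3, C4, C8}
No single site covers all 8 demand points.
But {B, D} covers everything, so the minimum is 2.

2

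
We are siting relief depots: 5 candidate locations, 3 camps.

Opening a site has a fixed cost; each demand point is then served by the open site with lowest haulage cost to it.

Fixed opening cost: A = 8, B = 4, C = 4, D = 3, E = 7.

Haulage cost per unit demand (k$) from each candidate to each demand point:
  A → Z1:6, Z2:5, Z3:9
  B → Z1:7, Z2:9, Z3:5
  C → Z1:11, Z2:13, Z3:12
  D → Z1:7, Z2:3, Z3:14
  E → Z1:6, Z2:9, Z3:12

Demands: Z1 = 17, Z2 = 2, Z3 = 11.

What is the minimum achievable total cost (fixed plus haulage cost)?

177

Open {B, D, E}: assign each demand point to its cheapest open site.
  Z1→E 17×6=102, Z2→D 2×3=6, Z3→B 11×5=55
  haulage cost 163, fixed 14 → total 177.
Compare {A, B, D}: haulage cost 163 + fixed 15 = 178.
Compare {A, B}: haulage cost 167 + fixed 12 = 179.
Compare {B, C, D, E}: haulage cost 163 + fixed 18 = 181.
All other subsets cost ≥ 178. Minimum total cost: 177.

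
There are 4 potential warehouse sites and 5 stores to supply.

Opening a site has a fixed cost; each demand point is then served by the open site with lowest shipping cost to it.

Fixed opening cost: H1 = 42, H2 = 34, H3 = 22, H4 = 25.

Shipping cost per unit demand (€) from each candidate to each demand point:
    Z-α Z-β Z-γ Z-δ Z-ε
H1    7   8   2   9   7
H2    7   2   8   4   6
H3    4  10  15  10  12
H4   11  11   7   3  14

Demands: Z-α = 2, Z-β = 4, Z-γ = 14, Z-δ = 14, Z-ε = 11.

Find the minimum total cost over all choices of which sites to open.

Open {H1, H2}: assign each demand point to its cheapest open site.
  Z-α→H1 2×7=14, Z-β→H2 4×2=8, Z-γ→H1 14×2=28, Z-δ→H2 14×4=56, Z-ε→H2 11×6=66
  shipping cost 172, fixed 76 → total 248.
Compare {H1, H2, H4}: shipping cost 158 + fixed 101 = 259.
Compare {H1, H4}: shipping cost 193 + fixed 67 = 260.
Compare {H1, H2, H3}: shipping cost 166 + fixed 98 = 264.
All other subsets cost ≥ 259. Minimum total cost: 248.

248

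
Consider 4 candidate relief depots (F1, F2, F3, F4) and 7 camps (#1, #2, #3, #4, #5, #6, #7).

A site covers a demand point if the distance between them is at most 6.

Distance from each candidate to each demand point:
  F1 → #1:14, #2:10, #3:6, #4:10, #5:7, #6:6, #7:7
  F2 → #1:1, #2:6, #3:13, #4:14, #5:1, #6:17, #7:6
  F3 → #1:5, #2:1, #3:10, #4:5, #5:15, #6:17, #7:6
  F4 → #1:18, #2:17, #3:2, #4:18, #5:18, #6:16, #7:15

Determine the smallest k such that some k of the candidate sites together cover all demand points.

Coverage sets (demand points within 6 of each site):
  F1: {#3, #6}
  F2: {#1, #2, #5, #7}
  F3: {#1, #2, #4, #7}
  F4: {#3}
No 2 sites suffice: every size-2 union leaves at least one demand point uncovered.
But {F1, F2, F3} covers everything, so the minimum is 3.

3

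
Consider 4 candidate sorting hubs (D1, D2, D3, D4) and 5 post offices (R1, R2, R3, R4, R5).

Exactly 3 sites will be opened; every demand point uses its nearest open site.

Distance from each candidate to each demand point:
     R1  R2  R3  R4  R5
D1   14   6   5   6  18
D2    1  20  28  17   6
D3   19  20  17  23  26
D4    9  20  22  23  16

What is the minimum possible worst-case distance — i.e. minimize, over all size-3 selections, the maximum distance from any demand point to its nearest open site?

Open {D1, D2, D3}.
  Farthest demand point is R2 at distance 6 (to D1); all others are ≤ 6.
With {D1, D2, D4} the worst case is 6.
With {D1, D3, D4} the worst case is 16.
No size-3 selection achieves below 6.

6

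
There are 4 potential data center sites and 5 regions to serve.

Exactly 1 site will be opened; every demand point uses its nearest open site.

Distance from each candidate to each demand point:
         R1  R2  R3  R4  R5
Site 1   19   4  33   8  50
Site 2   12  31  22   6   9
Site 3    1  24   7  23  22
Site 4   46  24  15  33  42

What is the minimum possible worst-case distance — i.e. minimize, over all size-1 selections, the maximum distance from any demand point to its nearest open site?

24

Open {Site 3}.
  Farthest demand point is R2 at distance 24 (to Site 3); all others are ≤ 24.
With {Site 2} the worst case is 31.
With {Site 4} the worst case is 46.
No size-1 selection achieves below 24.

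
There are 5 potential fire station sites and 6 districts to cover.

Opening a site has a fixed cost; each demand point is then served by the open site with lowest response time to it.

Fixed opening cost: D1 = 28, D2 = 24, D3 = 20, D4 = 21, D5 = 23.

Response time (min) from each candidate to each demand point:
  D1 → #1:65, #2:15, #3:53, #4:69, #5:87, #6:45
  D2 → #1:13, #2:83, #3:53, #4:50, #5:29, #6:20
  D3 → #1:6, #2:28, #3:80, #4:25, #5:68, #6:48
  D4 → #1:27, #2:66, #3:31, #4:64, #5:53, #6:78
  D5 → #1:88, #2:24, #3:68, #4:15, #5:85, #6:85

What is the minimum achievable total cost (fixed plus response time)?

Open {D2, D4, D5}: assign each demand point to its cheapest open site.
  #1→D2 13, #2→D5 24, #3→D4 31, #4→D5 15, #5→D2 29, #6→D2 20
  response time 132, fixed 68 → total 200.
Compare {D2, D5}: response time 154 + fixed 47 = 201.
Compare {D2, D3, D4}: response time 139 + fixed 65 = 204.
Compare {D2, D3}: response time 161 + fixed 44 = 205.
All other subsets cost ≥ 201. Minimum total cost: 200.

200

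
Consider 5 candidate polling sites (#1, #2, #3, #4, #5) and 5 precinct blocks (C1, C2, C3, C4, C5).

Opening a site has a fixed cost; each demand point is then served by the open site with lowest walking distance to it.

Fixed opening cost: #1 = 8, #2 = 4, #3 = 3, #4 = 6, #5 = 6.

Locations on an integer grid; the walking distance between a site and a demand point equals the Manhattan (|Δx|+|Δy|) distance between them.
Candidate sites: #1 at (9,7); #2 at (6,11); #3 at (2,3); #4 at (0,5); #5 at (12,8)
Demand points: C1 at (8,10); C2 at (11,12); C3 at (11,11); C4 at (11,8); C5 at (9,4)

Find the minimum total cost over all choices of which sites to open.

29

Open {#5}: assign each demand point to its cheapest open site.
  C1→#5 6, C2→#5 5, C3→#5 4, C4→#5 1, C5→#5 7
  walking distance 23, fixed 6 → total 29.
Compare {#2, #5}: walking distance 20 + fixed 10 = 30.
Compare {#1}: walking distance 23 + fixed 8 = 31.
Compare {#1, #5}: walking distance 17 + fixed 14 = 31.
All other subsets cost ≥ 30. Minimum total cost: 29.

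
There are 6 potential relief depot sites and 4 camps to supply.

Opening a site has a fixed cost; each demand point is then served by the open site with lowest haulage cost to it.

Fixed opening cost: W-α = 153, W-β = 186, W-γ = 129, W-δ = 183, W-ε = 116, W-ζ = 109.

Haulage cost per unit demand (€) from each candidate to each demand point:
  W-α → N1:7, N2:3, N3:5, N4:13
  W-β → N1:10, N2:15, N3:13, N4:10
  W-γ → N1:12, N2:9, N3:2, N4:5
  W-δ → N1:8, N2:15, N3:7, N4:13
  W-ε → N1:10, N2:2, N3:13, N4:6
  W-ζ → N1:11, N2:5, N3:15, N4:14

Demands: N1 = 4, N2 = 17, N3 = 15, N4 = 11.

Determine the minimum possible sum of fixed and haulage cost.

Open {W-γ, W-ε}: assign each demand point to its cheapest open site.
  N1→W-ε 4×10=40, N2→W-ε 17×2=34, N3→W-γ 15×2=30, N4→W-γ 11×5=55
  haulage cost 159, fixed 245 → total 404.
Compare {W-γ}: haulage cost 286 + fixed 129 = 415.
Compare {W-α, W-γ}: haulage cost 164 + fixed 282 = 446.
Compare {W-α}: haulage cost 297 + fixed 153 = 450.
All other subsets cost ≥ 415. Minimum total cost: 404.

404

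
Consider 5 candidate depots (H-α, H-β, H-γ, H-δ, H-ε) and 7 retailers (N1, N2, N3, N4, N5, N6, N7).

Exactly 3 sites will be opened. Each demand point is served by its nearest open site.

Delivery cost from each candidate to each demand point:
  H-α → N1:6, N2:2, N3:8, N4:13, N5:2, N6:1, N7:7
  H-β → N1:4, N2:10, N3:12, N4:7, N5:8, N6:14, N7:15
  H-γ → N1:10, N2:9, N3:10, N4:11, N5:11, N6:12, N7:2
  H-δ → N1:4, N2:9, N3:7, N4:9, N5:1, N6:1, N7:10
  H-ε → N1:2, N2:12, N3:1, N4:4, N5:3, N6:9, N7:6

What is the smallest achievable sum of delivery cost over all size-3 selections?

Open {H-α, H-γ, H-ε}.
  N1→H-ε 2, N2→H-α 2, N3→H-ε 1, N4→H-ε 4, N5→H-α 2, N6→H-α 1, N7→H-γ 2  ⇒ total 14.
Compare {H-α, H-δ, H-ε}: total 17.
Compare {H-α, H-β, H-ε}: total 18.
No size-3 selection does better; minimum is 14.

14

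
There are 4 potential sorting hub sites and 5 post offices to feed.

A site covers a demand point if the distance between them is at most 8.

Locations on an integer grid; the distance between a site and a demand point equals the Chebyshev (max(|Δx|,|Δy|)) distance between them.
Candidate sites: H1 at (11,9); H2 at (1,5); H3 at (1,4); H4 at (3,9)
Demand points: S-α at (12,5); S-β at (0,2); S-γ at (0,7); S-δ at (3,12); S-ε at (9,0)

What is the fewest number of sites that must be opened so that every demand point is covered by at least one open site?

Coverage sets (demand points within 8 of each site):
  H1: {S-α, S-δ}
  H2: {S-β, S-γ, S-δ, S-ε}
  H3: {S-β, S-γ, S-δ, S-ε}
  H4: {S-β, S-γ, S-δ}
No single site covers all 5 demand points.
But {H1, H2} covers everything, so the minimum is 2.

2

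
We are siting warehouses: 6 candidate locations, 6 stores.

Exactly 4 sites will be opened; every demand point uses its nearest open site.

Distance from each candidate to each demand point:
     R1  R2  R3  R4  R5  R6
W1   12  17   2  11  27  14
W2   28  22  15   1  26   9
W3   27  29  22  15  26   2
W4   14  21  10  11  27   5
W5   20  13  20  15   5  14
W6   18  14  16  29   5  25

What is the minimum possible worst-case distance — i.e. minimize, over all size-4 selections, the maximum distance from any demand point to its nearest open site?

Open {W1, W2, W3, W5}.
  Farthest demand point is R2 at distance 13 (to W5); all others are ≤ 13.
With {W1, W2, W4, W5} the worst case is 13.
With {W1, W2, W5, W6} the worst case is 13.
No size-4 selection achieves below 13.

13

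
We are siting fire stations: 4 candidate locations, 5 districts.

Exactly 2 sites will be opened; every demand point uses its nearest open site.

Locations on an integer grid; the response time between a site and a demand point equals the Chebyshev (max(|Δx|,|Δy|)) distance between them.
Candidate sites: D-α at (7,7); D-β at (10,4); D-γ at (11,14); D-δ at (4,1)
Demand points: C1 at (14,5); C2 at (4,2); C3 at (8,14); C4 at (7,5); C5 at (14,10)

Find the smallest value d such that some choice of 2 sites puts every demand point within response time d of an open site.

6

Open {D-β, D-γ}.
  Farthest demand point is C2 at response time 6 (to D-β); all others are ≤ 6.
With {D-α, D-β} the worst case is 7.
With {D-α, D-γ} the worst case is 7.
No size-2 selection achieves below 6.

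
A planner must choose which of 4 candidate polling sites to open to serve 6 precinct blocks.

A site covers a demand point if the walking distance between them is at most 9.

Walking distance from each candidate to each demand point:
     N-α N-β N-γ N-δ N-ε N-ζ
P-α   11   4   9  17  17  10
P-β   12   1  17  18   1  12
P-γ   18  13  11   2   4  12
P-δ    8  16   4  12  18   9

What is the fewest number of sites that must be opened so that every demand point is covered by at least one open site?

3

Coverage sets (demand points within 9 of each site):
  P-α: {N-β, N-γ}
  P-β: {N-β, N-ε}
  P-γ: {N-δ, N-ε}
  P-δ: {N-α, N-γ, N-ζ}
No 2 sites suffice: every size-2 union leaves at least one demand point uncovered.
But {P-α, P-γ, P-δ} covers everything, so the minimum is 3.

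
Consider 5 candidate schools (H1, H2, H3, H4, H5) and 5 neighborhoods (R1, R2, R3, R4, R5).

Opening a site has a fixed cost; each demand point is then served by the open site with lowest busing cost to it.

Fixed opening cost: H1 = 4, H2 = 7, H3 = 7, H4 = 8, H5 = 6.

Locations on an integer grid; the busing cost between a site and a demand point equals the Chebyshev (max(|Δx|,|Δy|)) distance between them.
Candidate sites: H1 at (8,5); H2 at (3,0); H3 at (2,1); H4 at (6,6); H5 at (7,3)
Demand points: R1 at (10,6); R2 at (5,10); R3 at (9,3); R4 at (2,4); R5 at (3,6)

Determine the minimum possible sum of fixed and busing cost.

Open {H1}: assign each demand point to its cheapest open site.
  R1→H1 2, R2→H1 5, R3→H1 2, R4→H1 6, R5→H1 5
  busing cost 20, fixed 4 → total 24.
Compare {H4}: busing cost 18 + fixed 8 = 26.
Compare {H5}: busing cost 21 + fixed 6 = 27.
Compare {H1, H4}: busing cost 15 + fixed 12 = 27.
All other subsets cost ≥ 26. Minimum total cost: 24.

24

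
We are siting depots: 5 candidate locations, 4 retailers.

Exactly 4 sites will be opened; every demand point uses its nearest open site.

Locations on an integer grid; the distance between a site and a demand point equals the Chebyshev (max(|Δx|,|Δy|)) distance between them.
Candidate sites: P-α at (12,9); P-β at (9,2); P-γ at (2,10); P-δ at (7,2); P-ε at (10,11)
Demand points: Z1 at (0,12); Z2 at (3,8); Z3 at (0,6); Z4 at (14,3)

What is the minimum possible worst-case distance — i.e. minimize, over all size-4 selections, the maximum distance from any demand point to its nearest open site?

5

Open {P-α, P-β, P-γ, P-δ}.
  Farthest demand point is Z4 at distance 5 (to P-β); all others are ≤ 5.
With {P-α, P-β, P-γ, P-ε} the worst case is 5.
With {P-β, P-γ, P-δ, P-ε} the worst case is 5.
No size-4 selection achieves below 5.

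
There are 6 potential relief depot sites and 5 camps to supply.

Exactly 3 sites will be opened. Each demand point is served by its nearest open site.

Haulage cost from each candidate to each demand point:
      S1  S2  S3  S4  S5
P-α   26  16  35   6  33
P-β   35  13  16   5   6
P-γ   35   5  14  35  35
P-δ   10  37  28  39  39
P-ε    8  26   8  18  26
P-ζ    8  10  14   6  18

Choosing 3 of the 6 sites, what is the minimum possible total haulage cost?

Open {P-β, P-γ, P-ε}.
  S1→P-ε 8, S2→P-γ 5, S3→P-ε 8, S4→P-β 5, S5→P-β 6  ⇒ total 32.
Compare {P-β, P-ε, P-ζ}: total 37.
Compare {P-β, P-γ, P-ζ}: total 38.
No size-3 selection does better; minimum is 32.

32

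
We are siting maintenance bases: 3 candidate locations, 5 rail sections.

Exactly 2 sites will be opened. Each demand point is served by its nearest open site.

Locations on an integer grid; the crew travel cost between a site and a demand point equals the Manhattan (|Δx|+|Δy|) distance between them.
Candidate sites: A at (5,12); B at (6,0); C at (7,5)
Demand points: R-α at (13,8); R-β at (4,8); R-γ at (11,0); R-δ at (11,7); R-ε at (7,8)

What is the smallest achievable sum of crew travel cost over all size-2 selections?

29

Open {B, C}.
  R-α→C 9, R-β→C 6, R-γ→B 5, R-δ→C 6, R-ε→C 3  ⇒ total 29.
Compare {A, C}: total 32.
Compare {A, B}: total 39.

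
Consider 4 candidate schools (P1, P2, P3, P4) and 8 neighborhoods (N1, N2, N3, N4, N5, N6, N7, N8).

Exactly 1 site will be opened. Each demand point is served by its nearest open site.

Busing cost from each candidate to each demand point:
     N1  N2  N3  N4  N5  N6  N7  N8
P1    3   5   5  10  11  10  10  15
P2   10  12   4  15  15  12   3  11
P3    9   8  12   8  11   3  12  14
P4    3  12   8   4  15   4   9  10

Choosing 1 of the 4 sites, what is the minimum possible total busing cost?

Open {P4}.
  N1→P4 3, N2→P4 12, N3→P4 8, N4→P4 4, N5→P4 15, N6→P4 4, N7→P4 9, N8→P4 10  ⇒ total 65.
Compare {P1}: total 69.
Compare {P3}: total 77.
No size-1 selection does better; minimum is 65.

65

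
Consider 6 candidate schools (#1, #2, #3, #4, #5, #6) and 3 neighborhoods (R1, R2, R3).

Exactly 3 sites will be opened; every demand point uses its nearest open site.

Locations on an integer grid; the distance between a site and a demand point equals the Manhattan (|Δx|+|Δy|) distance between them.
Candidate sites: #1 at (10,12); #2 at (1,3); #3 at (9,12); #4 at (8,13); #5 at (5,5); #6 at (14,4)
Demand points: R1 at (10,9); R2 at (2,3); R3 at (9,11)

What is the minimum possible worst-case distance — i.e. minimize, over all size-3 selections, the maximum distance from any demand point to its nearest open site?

3

Open {#1, #2, #3}.
  Farthest demand point is R1 at distance 3 (to #1); all others are ≤ 3.
With {#1, #2, #4} the worst case is 3.
With {#1, #2, #5} the worst case is 3.
No size-3 selection achieves below 3.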